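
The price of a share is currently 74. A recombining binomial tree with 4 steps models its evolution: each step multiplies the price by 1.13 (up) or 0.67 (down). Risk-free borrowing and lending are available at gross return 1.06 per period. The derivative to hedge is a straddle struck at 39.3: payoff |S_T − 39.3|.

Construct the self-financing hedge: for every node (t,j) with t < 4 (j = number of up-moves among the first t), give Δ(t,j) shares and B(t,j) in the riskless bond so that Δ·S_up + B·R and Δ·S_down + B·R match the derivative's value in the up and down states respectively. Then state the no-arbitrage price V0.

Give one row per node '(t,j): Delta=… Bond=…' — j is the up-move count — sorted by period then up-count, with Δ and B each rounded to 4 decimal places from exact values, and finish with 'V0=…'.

(0,0): Delta=0.9571 Bond=-27.6665
(1,0): Delta=0.6965 Bond=-16.4072
(1,1): Delta=0.9848 Bond=-31.6454
(2,0): Delta=-0.6737 Bond=28.1258
(2,1): Delta=0.8424 Bond=-25.5614
(2,2): Delta=1.0000 Bond=-34.9769
(3,0): Delta=-1.0000 Bond=37.0755
(3,1): Delta=-0.6390 Bond=28.5099
(3,2): Delta=1.0000 Bond=-37.0755
(3,3): Delta=1.0000 Bond=-37.0755
V0=43.1593

Risk-neutral probability p* = (R−d)/(u−d) = (1.06−0.67)/(1.13−0.67) = 0.8478.
Terminal payoffs: V(4,0)=24.3882, V(4,1)=14.1502, V(4,2)=3.1168, V(4,3)=32.2388, V(4,4)=81.3550
(3,0): S=22.2565. Δ = (V_up−V_dn)/(S_up−S_dn) = (14.1502−24.3882)/(25.1498−14.9118) = -1.0000. V = [p*·14.1502 + (1−p*)·24.3882]/1.06 = 14.8190. B = V − Δ·S = 37.0755.
(3,1): S=37.5370. Δ = (V_up−V_dn)/(S_up−S_dn) = (3.1168−14.1502)/(42.4168−25.1498) = -0.6390. V = [p*·3.1168 + (1−p*)·14.1502]/1.06 = 4.5244. B = V − Δ·S = 28.5099.
(3,2): S=63.3087. Δ = (V_up−V_dn)/(S_up−S_dn) = (32.2388−3.1168)/(71.5388−42.4168) = 1.0000. V = [p*·32.2388 + (1−p*)·3.1168]/1.06 = 26.2332. B = V − Δ·S = -37.0755.
(3,3): S=106.7744. Δ = (V_up−V_dn)/(S_up−S_dn) = (81.3550−32.2388)/(120.6550−71.5388) = 1.0000. V = [p*·81.3550 + (1−p*)·32.2388]/1.06 = 69.6989. B = V − Δ·S = -37.0755.
(2,0): S=33.2186. Δ = (V_up−V_dn)/(S_up−S_dn) = (4.5244−14.8190)/(37.5370−22.2565) = -0.6737. V = [p*·4.5244 + (1−p*)·14.8190]/1.06 = 5.7462. B = V − Δ·S = 28.1258.
(2,1): S=56.0254. Δ = (V_up−V_dn)/(S_up−S_dn) = (26.2332−4.5244)/(63.3087−37.5370) = 0.8424. V = [p*·26.2332 + (1−p*)·4.5244]/1.06 = 21.6318. B = V − Δ·S = -25.5614.
(2,2): S=94.4906. Δ = (V_up−V_dn)/(S_up−S_dn) = (69.6989−26.2332)/(106.7744−63.3087) = 1.0000. V = [p*·69.6989 + (1−p*)·26.2332]/1.06 = 59.5137. B = V − Δ·S = -34.9769.
(1,0): S=49.5800. Δ = (V_up−V_dn)/(S_up−S_dn) = (21.6318−5.7462)/(56.0254−33.2186) = 0.6965. V = [p*·21.6318 + (1−p*)·5.7462]/1.06 = 18.1268. B = V − Δ·S = -16.4072.
(1,1): S=83.6200. Δ = (V_up−V_dn)/(S_up−S_dn) = (59.5137−21.6318)/(94.4906−56.0254) = 0.9848. V = [p*·59.5137 + (1−p*)·21.6318]/1.06 = 50.7067. B = V − Δ·S = -31.6454.
(0,0): S=74.0000. Δ = (V_up−V_dn)/(S_up−S_dn) = (50.7067−18.1268)/(83.6200−49.5800) = 0.9571. V = [p*·50.7067 + (1−p*)·18.1268]/1.06 = 43.1593. B = V − Δ·S = -27.6665.
Self-financing check: at every node Δ·S+B equals the discounted successor values.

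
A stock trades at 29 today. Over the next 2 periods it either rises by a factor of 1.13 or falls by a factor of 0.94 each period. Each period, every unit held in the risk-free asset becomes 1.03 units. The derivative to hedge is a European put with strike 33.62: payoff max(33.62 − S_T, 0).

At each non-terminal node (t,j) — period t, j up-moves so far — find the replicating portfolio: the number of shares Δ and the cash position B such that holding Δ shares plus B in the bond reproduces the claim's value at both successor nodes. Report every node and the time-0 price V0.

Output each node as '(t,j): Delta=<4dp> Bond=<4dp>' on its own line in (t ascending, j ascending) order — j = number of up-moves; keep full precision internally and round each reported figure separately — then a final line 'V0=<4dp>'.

(0,0): Delta=-0.7154 Bond=24.1573
(1,0): Delta=-1.0000 Bond=32.6408
(1,1): Delta=-0.4523 Bond=16.2611
V0=3.4113

Under the risk-neutral measure, an up-move has probability p* = (R−d)/(u−d) = 0.4737 and values discount at R = 1.03.
Payoff layer (t=2): V(2,0)=7.9956, V(2,1)=2.8162, V(2,2)=0.0000
  t=1,j=0: stock 27.2600 → up 30.8038 (V=2.8162), down 25.6244 (V=7.9956). Price 5.3808; hedge Δ=-1.0000, bond B=32.6408.
  t=1,j=1: stock 32.7700 → up 37.0301 (V=0.0000), down 30.8038 (V=2.8162). Price 1.4390; hedge Δ=-0.4523, bond B=16.2611.
  t=0,j=0: stock 29.0000 → up 32.7700 (V=1.4390), down 27.2600 (V=5.3808). Price 3.4113; hedge Δ=-0.7154, bond B=24.1573.
The time-0 hedge costs 3.4113, which is the no-arbitrage price.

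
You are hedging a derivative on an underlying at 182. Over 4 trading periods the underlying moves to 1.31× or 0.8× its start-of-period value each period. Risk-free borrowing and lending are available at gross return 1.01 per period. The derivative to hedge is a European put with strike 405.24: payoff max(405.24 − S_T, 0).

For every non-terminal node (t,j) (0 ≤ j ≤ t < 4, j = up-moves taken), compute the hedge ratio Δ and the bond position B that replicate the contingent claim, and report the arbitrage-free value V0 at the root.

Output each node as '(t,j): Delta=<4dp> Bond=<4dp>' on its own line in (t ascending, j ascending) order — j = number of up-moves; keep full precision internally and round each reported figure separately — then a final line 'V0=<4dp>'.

(0,0): Delta=-0.9045 Bond=375.6675
(1,0): Delta=-1.0000 Bond=393.3220
(1,1): Delta=-0.8213 Bond=359.5703
(2,0): Delta=-1.0000 Bond=397.2552
(2,1): Delta=-1.0000 Bond=397.2552
(2,2): Delta=-0.6654 Bond=314.4672
(3,0): Delta=-1.0000 Bond=401.2277
(3,1): Delta=-1.0000 Bond=401.2277
(3,2): Delta=-1.0000 Bond=401.2277
(3,3): Delta=-0.3734 Bond=198.1606
V0=211.0397

Since d<R<u, set p* = (R−d)/(u−d) = 0.4118; price each node as the discounted p*-expectation of its children.
Payoff layer (t=4): V(4,0)=330.6928, V(4,1)=283.1690, V(4,2)=205.3487, V(4,3)=77.9180, V(4,4)=0.0000
Node (3,0) S=93.1840: V=(p*·283.1690+(1−p*)·330.6928)/1.01=308.0437; Δ=(283.1690−330.6928)/(122.0710−74.5472)=-1.0000; B=V−Δ·S=401.2277
Node (3,1) S=152.5888: V=(p*·205.3487+(1−p*)·283.1690)/1.01=248.6389; Δ=(205.3487−283.1690)/(199.8913−122.0710)=-1.0000; B=V−Δ·S=401.2277
Node (3,2) S=249.8642: V=(p*·77.9180+(1−p*)·205.3487)/1.01=151.3636; Δ=(77.9180−205.3487)/(327.3220−199.8913)=-1.0000; B=V−Δ·S=401.2277
Node (3,3) S=409.1526: V=(p*·0.0000+(1−p*)·77.9180)/1.01=45.3803; Δ=(0.0000−77.9180)/(535.9899−327.3220)=-0.3734; B=V−Δ·S=198.1606
Node (2,0) S=116.4800: V=(p*·248.6389+(1−p*)·308.0437)/1.01=280.7752; Δ=(248.6389−308.0437)/(152.5888−93.1840)=-1.0000; B=V−Δ·S=397.2552
Node (2,1) S=190.7360: V=(p*·151.3636+(1−p*)·248.6389)/1.01=206.5192; Δ=(151.3636−248.6389)/(249.8642−152.5888)=-1.0000; B=V−Δ·S=397.2552
Node (2,2) S=312.3302: V=(p*·45.3803+(1−p*)·151.3636)/1.01=106.6568; Δ=(45.3803−151.3636)/(409.1526−249.8642)=-0.6654; B=V−Δ·S=314.4672
Node (1,0) S=145.6000: V=(p*·206.5192+(1−p*)·280.7752)/1.01=247.7220; Δ=(206.5192−280.7752)/(190.7360−116.4800)=-1.0000; B=V−Δ·S=393.3220
Node (1,1) S=238.4200: V=(p*·106.6568+(1−p*)·206.5192)/1.01=163.7618; Δ=(106.6568−206.5192)/(312.3302−190.7360)=-0.8213; B=V−Δ·S=359.5703
Node (0,0) S=182.0000: V=(p*·163.7618+(1−p*)·247.7220)/1.01=211.0397; Δ=(163.7618−247.7220)/(238.4200−145.6000)=-0.9045; B=V−Δ·S=375.6675
Self-financing check: at every node Δ·S+B equals the discounted successor values.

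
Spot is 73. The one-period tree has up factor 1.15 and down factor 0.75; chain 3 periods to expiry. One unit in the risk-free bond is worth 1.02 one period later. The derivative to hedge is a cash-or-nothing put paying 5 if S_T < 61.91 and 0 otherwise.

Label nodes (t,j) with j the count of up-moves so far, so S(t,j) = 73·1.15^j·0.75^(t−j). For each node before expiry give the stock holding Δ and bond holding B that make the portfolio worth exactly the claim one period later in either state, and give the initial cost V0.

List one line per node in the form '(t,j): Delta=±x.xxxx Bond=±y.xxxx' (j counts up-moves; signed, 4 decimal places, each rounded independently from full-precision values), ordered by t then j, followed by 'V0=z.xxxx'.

(0,0): Delta=-0.0722 Bond=6.4409
(1,0): Delta=-0.1511 Bond=10.8882
(1,1): Delta=-0.0474 Bond=4.4905
(2,0): Delta=0.0000 Bond=4.9020
(2,1): Delta=-0.1985 Bond=14.0931
(2,2): Delta=0.0000 Bond=0.0000
V0=1.1695

Since d<R<u, set p* = (R−d)/(u−d) = 0.6750; price each node as the discounted p*-expectation of its children.
At expiry t=3: V(3,0)=5.0000, V(3,1)=5.0000, V(3,2)=0.0000, V(3,3)=0.0000
  t=2,j=0: stock 41.0625 → up 47.2219 (V=5.0000), down 30.7969 (V=5.0000). Price 4.9020; hedge Δ=0.0000, bond B=4.9020.
  t=2,j=1: stock 62.9625 → up 72.4069 (V=0.0000), down 47.2219 (V=5.0000). Price 1.5931; hedge Δ=-0.1985, bond B=14.0931.
  t=2,j=2: stock 96.5425 → up 111.0239 (V=0.0000), down 72.4069 (V=0.0000). Price 0.0000; hedge Δ=0.0000, bond B=0.0000.
  t=1,j=0: stock 54.7500 → up 62.9625 (V=1.5931), down 41.0625 (V=4.9020). Price 2.6162; hedge Δ=-0.1511, bond B=10.8882.
  t=1,j=1: stock 83.9500 → up 96.5425 (V=0.0000), down 62.9625 (V=1.5931). Price 0.5076; hedge Δ=-0.0474, bond B=4.4905.
  t=0,j=0: stock 73.0000 → up 83.9500 (V=0.5076), down 54.7500 (V=2.6162). Price 1.1695; hedge Δ=-0.0722, bond B=6.4409.
Check: Δ(0,0)·S0 + B(0,0) = 1.1695 = V0.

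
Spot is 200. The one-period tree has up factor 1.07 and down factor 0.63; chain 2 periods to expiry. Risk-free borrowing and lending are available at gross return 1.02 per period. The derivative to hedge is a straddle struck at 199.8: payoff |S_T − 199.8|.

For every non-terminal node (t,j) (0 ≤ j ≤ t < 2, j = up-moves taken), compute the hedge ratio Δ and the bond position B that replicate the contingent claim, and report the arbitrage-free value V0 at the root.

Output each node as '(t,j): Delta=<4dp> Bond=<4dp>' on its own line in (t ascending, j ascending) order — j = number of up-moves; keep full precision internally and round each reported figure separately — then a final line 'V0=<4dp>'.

(0,0): Delta=-0.4237 Bond=120.8522
(1,0): Delta=-1.0000 Bond=195.8824
(1,1): Delta=-0.3802 Bond=113.9599
V0=36.1111

No-arbitrage ⇒ martingale measure with p* = (R−d)/(u−d) = 0.8864.
Terminal values V(2,·): V(2,0)=120.4200, V(2,1)=64.9800, V(2,2)=29.1800
  t=1,j=0: stock 126.0000 → up 134.8200 (V=64.9800), down 79.3800 (V=120.4200). Price 69.8824; hedge Δ=-1.0000, bond B=195.8824.
  t=1,j=1: stock 214.0000 → up 228.9800 (V=29.1800), down 134.8200 (V=64.9800). Price 32.5963; hedge Δ=-0.3802, bond B=113.9599.
  t=0,j=0: stock 200.0000 → up 214.0000 (V=32.5963), down 126.0000 (V=69.8824). Price 36.1111; hedge Δ=-0.4237, bond B=120.8522.
Check: Δ(0,0)·S0 + B(0,0) = 36.1111 = V0.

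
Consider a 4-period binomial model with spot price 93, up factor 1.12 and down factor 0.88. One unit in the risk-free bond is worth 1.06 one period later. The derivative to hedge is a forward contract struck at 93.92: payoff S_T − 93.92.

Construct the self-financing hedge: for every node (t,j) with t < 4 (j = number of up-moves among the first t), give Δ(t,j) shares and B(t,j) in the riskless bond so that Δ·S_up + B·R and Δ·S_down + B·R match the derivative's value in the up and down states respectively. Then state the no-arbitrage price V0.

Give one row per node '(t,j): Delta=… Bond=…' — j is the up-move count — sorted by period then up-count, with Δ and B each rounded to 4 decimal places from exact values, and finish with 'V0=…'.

Under the risk-neutral measure, an up-move has probability p* = (R−d)/(u−d) = 0.7500 and values discount at R = 1.06.
Payoff layer (t=4): V(4,0)=-38.1483, V(4,1)=-22.9379, V(4,2)=-3.5791, V(4,3)=21.0593, V(4,4)=52.4173
Node (3,0) S=63.3769: V=(p*·-22.9379+(1−p*)·-38.1483)/1.06=-25.2269; Δ=(-22.9379−-38.1483)/(70.9821−55.7717)=1.0000; B=V−Δ·S=-88.6038
Node (3,1) S=80.6615: V=(p*·-3.5791+(1−p*)·-22.9379)/1.06=-7.9423; Δ=(-3.5791−-22.9379)/(90.3409−70.9821)=1.0000; B=V−Δ·S=-88.6038
Node (3,2) S=102.6601: V=(p*·21.0593+(1−p*)·-3.5791)/1.06=14.0563; Δ=(21.0593−-3.5791)/(114.9793−90.3409)=1.0000; B=V−Δ·S=-88.6038
Node (3,3) S=130.6583: V=(p*·52.4173+(1−p*)·21.0593)/1.06=42.0545; Δ=(52.4173−21.0593)/(146.3373−114.9793)=1.0000; B=V−Δ·S=-88.6038
Node (2,0) S=72.0192: V=(p*·-7.9423+(1−p*)·-25.2269)/1.06=-11.5693; Δ=(-7.9423−-25.2269)/(80.6615−63.3769)=1.0000; B=V−Δ·S=-83.5885
Node (2,1) S=91.6608: V=(p*·14.0563+(1−p*)·-7.9423)/1.06=8.0723; Δ=(14.0563−-7.9423)/(102.6601−80.6615)=1.0000; B=V−Δ·S=-83.5885
Node (2,2) S=116.6592: V=(p*·42.0545+(1−p*)·14.0563)/1.06=33.0707; Δ=(42.0545−14.0563)/(130.6583−102.6601)=1.0000; B=V−Δ·S=-83.5885
Node (1,0) S=81.8400: V=(p*·8.0723+(1−p*)·-11.5693)/1.06=2.9830; Δ=(8.0723−-11.5693)/(91.6608−72.0192)=1.0000; B=V−Δ·S=-78.8570
Node (1,1) S=104.1600: V=(p*·33.0707+(1−p*)·8.0723)/1.06=25.3030; Δ=(33.0707−8.0723)/(116.6592−91.6608)=1.0000; B=V−Δ·S=-78.8570
Node (0,0) S=93.0000: V=(p*·25.3030+(1−p*)·2.9830)/1.06=18.6066; Δ=(25.3030−2.9830)/(104.1600−81.8400)=1.0000; B=V−Δ·S=-74.3934
Root portfolio cost Δ·93+B reproduces V0=18.6066.

(0,0): Delta=1.0000 Bond=-74.3934
(1,0): Delta=1.0000 Bond=-78.8570
(1,1): Delta=1.0000 Bond=-78.8570
(2,0): Delta=1.0000 Bond=-83.5885
(2,1): Delta=1.0000 Bond=-83.5885
(2,2): Delta=1.0000 Bond=-83.5885
(3,0): Delta=1.0000 Bond=-88.6038
(3,1): Delta=1.0000 Bond=-88.6038
(3,2): Delta=1.0000 Bond=-88.6038
(3,3): Delta=1.0000 Bond=-88.6038
V0=18.6066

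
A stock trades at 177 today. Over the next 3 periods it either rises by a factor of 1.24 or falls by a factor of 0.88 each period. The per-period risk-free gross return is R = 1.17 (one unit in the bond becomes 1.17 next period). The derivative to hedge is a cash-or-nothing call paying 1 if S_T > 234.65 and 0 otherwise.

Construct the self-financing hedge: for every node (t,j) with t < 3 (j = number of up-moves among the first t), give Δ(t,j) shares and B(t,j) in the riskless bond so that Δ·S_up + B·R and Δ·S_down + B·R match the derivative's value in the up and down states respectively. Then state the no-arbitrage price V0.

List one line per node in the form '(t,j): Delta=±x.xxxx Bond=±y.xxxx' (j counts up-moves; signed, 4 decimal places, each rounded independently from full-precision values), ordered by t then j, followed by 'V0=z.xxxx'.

(0,0): Delta=0.0036 Bond=-0.0730
(1,0): Delta=0.0123 Bond=-1.4385
(1,1): Delta=0.0021 Bond=0.2412
(2,0): Delta=0.0000 Bond=0.0000
(2,1): Delta=0.0144 Bond=-2.0893
(2,2): Delta=0.0000 Bond=0.8547
V0=0.5627

Risk-neutral probability p* = (R−d)/(u−d) = (1.17−0.88)/(1.24−0.88) = 0.8056.
At expiry t=3: V(3,0)=0.0000, V(3,1)=0.0000, V(3,2)=1.0000, V(3,3)=1.0000
(2,0): S=137.0688. Δ = (V_up−V_dn)/(S_up−S_dn) = (0.0000−0.0000)/(169.9653−120.6205) = 0.0000. V = [p*·0.0000 + (1−p*)·0.0000]/1.17 = 0.0000. B = V − Δ·S = 0.0000.
(2,1): S=193.1424. Δ = (V_up−V_dn)/(S_up−S_dn) = (1.0000−0.0000)/(239.4966−169.9653) = 0.0144. V = [p*·1.0000 + (1−p*)·0.0000]/1.17 = 0.6885. B = V − Δ·S = -2.0893.
(2,2): S=272.1552. Δ = (V_up−V_dn)/(S_up−S_dn) = (1.0000−1.0000)/(337.4724−239.4966) = 0.0000. V = [p*·1.0000 + (1−p*)·1.0000]/1.17 = 0.8547. B = V − Δ·S = 0.8547.
(1,0): S=155.7600. Δ = (V_up−V_dn)/(S_up−S_dn) = (0.6885−0.0000)/(193.1424−137.0688) = 0.0123. V = [p*·0.6885 + (1−p*)·0.0000]/1.17 = 0.4740. B = V − Δ·S = -1.4385.
(1,1): S=219.4800. Δ = (V_up−V_dn)/(S_up−S_dn) = (0.8547−0.6885)/(272.1552−193.1424) = 0.0021. V = [p*·0.8547 + (1−p*)·0.6885]/1.17 = 0.7029. B = V − Δ·S = 0.2412.
(0,0): S=177.0000. Δ = (V_up−V_dn)/(S_up−S_dn) = (0.7029−0.4740)/(219.4800−155.7600) = 0.0036. V = [p*·0.7029 + (1−p*)·0.4740]/1.17 = 0.5627. B = V − Δ·S = -0.0730.
Root portfolio cost Δ·177+B reproduces V0=0.5627.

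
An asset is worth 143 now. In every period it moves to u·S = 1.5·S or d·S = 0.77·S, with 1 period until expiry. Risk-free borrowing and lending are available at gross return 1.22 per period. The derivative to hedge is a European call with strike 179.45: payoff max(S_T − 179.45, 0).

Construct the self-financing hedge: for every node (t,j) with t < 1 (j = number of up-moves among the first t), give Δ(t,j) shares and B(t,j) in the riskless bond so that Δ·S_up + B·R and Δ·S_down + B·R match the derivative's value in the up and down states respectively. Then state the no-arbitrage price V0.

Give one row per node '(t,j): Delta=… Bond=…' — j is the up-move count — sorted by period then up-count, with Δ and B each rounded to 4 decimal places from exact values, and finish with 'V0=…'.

(0,0): Delta=0.3358 Bond=-30.3037
V0=17.7100

No-arbitrage ⇒ martingale measure with p* = (R−d)/(u−d) = 0.6164.
At expiry t=1: V(1,0)=0.0000, V(1,1)=35.0500
  t=0,j=0: stock 143.0000 → up 214.5000 (V=35.0500), down 110.1100 (V=0.0000). Price 17.7100; hedge Δ=0.3358, bond B=-30.3037.
Check: Δ(0,0)·S0 + B(0,0) = 17.7100 = V0.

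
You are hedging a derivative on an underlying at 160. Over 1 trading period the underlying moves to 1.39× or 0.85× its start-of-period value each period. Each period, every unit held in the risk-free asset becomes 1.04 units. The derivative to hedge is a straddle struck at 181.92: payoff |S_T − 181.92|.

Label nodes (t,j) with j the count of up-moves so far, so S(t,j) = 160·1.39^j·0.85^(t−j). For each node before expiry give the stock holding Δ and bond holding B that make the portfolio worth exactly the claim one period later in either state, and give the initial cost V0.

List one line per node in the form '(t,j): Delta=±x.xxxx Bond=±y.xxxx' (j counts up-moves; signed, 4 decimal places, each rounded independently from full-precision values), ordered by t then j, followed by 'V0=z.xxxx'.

(0,0): Delta=-0.0630 Bond=52.3875
V0=42.3134

No-arbitrage ⇒ martingale measure with p* = (R−d)/(u−d) = 0.3519.
Terminal payoffs: V(1,0)=45.9200, V(1,1)=40.4800
Node (0,0) S=160.0000: V=(p*·40.4800+(1−p*)·45.9200)/1.04=42.3134; Δ=(40.4800−45.9200)/(222.4000−136.0000)=-0.0630; B=V−Δ·S=52.3875
Each (Δ,B) replicates both successor values, so the strategy is self-financing and V0 is arbitrage-free.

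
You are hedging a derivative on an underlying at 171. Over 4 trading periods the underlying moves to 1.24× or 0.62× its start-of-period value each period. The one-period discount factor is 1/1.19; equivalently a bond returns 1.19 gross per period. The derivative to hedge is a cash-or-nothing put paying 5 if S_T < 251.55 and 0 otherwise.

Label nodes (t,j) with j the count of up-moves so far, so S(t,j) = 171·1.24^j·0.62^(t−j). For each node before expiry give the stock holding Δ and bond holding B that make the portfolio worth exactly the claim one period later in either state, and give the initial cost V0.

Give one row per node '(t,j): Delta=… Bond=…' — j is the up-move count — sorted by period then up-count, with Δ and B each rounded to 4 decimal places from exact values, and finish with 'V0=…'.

Under the risk-neutral measure, an up-move has probability p* = (R−d)/(u−d) = 0.9194 and values discount at R = 1.19.
Payoff layer (t=4): V(4,0)=5.0000, V(4,1)=5.0000, V(4,2)=5.0000, V(4,3)=5.0000, V(4,4)=0.0000
  t=3,j=0: stock 40.7541 → up 50.5351 (V=5.0000), down 25.2675 (V=5.0000). Price 4.2017; hedge Δ=0.0000, bond B=4.2017.
  t=3,j=1: stock 81.5082 → up 101.0701 (V=5.0000), down 50.5351 (V=5.0000). Price 4.2017; hedge Δ=0.0000, bond B=4.2017.
  t=3,j=2: stock 163.0164 → up 202.1403 (V=5.0000), down 101.0701 (V=5.0000). Price 4.2017; hedge Δ=0.0000, bond B=4.2017.
  t=3,j=3: stock 326.0327 → up 404.2806 (V=0.0000), down 202.1403 (V=5.0000). Price 0.3388; hedge Δ=-0.0247, bond B=8.4034.
  t=2,j=0: stock 65.7324 → up 81.5082 (V=4.2017), down 40.7541 (V=4.2017). Price 3.5308; hedge Δ=0.0000, bond B=3.5308.
  t=2,j=1: stock 131.4648 → up 163.0164 (V=4.2017), down 81.5082 (V=4.2017). Price 3.5308; hedge Δ=0.0000, bond B=3.5308.
  t=2,j=2: stock 262.9296 → up 326.0327 (V=0.3388), down 163.0164 (V=4.2017). Price 0.5465; hedge Δ=-0.0237, bond B=6.7769.
  t=1,j=0: stock 106.0200 → up 131.4648 (V=3.5308), down 65.7324 (V=3.5308). Price 2.9671; hedge Δ=0.0000, bond B=2.9671.
  t=1,j=1: stock 212.0400 → up 262.9296 (V=0.5465), down 131.4648 (V=3.5308). Price 0.6615; hedge Δ=-0.0227, bond B=5.4749.
  t=0,j=0: stock 171.0000 → up 212.0400 (V=0.6615), down 106.0200 (V=2.9671). Price 0.7121; hedge Δ=-0.0217, bond B=4.4308.
Each (Δ,B) replicates both successor values, so the strategy is self-financing and V0 is arbitrage-free.

(0,0): Delta=-0.0217 Bond=4.4308
(1,0): Delta=0.0000 Bond=2.9671
(1,1): Delta=-0.0227 Bond=5.4749
(2,0): Delta=0.0000 Bond=3.5308
(2,1): Delta=0.0000 Bond=3.5308
(2,2): Delta=-0.0237 Bond=6.7769
(3,0): Delta=0.0000 Bond=4.2017
(3,1): Delta=0.0000 Bond=4.2017
(3,2): Delta=0.0000 Bond=4.2017
(3,3): Delta=-0.0247 Bond=8.4034
V0=0.7121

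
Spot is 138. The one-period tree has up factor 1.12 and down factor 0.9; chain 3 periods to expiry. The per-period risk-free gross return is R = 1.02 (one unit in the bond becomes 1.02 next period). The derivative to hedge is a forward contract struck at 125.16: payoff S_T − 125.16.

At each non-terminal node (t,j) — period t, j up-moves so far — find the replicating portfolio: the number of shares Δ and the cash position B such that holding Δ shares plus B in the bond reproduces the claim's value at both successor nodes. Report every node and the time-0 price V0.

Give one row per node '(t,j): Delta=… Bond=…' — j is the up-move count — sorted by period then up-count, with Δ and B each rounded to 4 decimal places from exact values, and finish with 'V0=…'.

Since d<R<u, set p* = (R−d)/(u−d) = 0.5455; price each node as the discounted p*-expectation of its children.
At expiry t=3: V(3,0)=-24.5580, V(3,1)=0.0336, V(3,2)=30.6365, V(3,3)=68.7201
  t=2,j=0: stock 111.7800 → up 125.1936 (V=0.0336), down 100.6020 (V=-24.5580). Price -10.9259; hedge Δ=1.0000, bond B=-122.7059.
  t=2,j=1: stock 139.1040 → up 155.7965 (V=30.6365), down 125.1936 (V=0.0336). Price 16.3981; hedge Δ=1.0000, bond B=-122.7059.
  t=2,j=2: stock 173.1072 → up 193.8801 (V=68.7201), down 155.7965 (V=30.6365). Price 50.4013; hedge Δ=1.0000, bond B=-122.7059.
  t=1,j=0: stock 124.2000 → up 139.1040 (V=16.3981), down 111.7800 (V=-10.9259). Price 3.9001; hedge Δ=1.0000, bond B=-120.2999.
  t=1,j=1: stock 154.5600 → up 173.1072 (V=50.4013), down 139.1040 (V=16.3981). Price 34.2601; hedge Δ=1.0000, bond B=-120.2999.
  t=0,j=0: stock 138.0000 → up 154.5600 (V=34.2601), down 124.2000 (V=3.9001). Price 20.0589; hedge Δ=1.0000, bond B=-117.9411.
Self-financing check: at every node Δ·S+B equals the discounted successor values.

(0,0): Delta=1.0000 Bond=-117.9411
(1,0): Delta=1.0000 Bond=-120.2999
(1,1): Delta=1.0000 Bond=-120.2999
(2,0): Delta=1.0000 Bond=-122.7059
(2,1): Delta=1.0000 Bond=-122.7059
(2,2): Delta=1.0000 Bond=-122.7059
V0=20.0589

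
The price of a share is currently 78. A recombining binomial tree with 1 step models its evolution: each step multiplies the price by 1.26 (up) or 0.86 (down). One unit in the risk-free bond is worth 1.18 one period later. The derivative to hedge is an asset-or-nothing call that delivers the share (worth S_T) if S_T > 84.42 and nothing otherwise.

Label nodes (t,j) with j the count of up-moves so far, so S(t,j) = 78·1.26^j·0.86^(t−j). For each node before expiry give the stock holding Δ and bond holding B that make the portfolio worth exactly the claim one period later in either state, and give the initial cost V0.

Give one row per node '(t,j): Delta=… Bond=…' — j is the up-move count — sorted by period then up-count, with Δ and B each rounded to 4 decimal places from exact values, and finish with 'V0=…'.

Since d<R<u, set p* = (R−d)/(u−d) = 0.8000; price each node as the discounted p*-expectation of its children.
At expiry t=1: V(1,0)=0.0000, V(1,1)=98.2800
  t=0,j=0: stock 78.0000 → up 98.2800 (V=98.2800), down 67.0800 (V=0.0000). Price 66.6305; hedge Δ=3.1500, bond B=-179.0695.
Self-financing check: at every node Δ·S+B equals the discounted successor values.

(0,0): Delta=3.1500 Bond=-179.0695
V0=66.6305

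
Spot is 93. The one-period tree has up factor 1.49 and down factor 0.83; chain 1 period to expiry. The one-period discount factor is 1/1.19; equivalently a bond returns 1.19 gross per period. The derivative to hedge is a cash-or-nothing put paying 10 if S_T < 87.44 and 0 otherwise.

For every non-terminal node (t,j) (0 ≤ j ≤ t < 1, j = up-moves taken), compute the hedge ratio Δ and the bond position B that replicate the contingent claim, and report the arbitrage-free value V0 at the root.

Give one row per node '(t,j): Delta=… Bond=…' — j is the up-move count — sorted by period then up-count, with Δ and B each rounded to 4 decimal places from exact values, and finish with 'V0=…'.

Since d<R<u, set p* = (R−d)/(u−d) = 0.5455; price each node as the discounted p*-expectation of its children.
Terminal values V(1,·): V(1,0)=10.0000, V(1,1)=0.0000
  t=0,j=0: stock 93.0000 → up 138.5700 (V=0.0000), down 77.1900 (V=10.0000). Price 3.8197; hedge Δ=-0.1629, bond B=18.9712.
Root portfolio cost Δ·93+B reproduces V0=3.8197.

(0,0): Delta=-0.1629 Bond=18.9712
V0=3.8197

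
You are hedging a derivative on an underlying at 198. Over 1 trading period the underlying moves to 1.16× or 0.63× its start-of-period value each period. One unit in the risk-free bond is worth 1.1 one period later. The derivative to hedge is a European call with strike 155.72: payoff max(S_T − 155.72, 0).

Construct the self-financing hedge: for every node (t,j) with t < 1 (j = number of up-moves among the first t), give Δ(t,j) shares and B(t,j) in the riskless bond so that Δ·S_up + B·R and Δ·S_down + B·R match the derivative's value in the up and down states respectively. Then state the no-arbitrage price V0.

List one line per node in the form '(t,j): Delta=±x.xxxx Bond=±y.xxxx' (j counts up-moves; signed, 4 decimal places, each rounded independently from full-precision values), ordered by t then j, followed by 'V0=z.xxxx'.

Under the risk-neutral measure, an up-move has probability p* = (R−d)/(u−d) = 0.8868 and values discount at R = 1.1.
Payoff layer (t=1): V(1,0)=0.0000, V(1,1)=73.9600
(0,0): S=198.0000. Δ = (V_up−V_dn)/(S_up−S_dn) = (73.9600−0.0000)/(229.6800−124.7400) = 0.7048. V = [p*·73.9600 + (1−p*)·0.0000]/1.1 = 59.6247. B = V − Δ·S = -79.9225.
Root portfolio cost Δ·198+B reproduces V0=59.6247.

(0,0): Delta=0.7048 Bond=-79.9225
V0=59.6247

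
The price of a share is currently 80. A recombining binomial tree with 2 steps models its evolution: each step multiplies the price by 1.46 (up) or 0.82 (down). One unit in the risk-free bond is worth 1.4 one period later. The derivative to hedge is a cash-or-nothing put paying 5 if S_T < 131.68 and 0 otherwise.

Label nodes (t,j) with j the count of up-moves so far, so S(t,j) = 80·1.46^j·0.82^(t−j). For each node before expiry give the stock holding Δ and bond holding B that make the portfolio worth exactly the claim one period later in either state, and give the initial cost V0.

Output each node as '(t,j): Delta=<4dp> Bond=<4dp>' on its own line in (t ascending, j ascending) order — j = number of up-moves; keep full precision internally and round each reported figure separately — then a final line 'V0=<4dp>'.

(0,0): Delta=-0.0632 Bond=5.5131
(1,0): Delta=0.0000 Bond=3.5714
(1,1): Delta=-0.0669 Bond=8.1473
V0=0.4559

The replicating-portfolio and risk-neutral prices coincide; use p* = (1.4−0.82)/(1.46−0.82) = 0.9062 for the latter.
At expiry t=2: V(2,0)=5.0000, V(2,1)=5.0000, V(2,2)=0.0000
Node (1,0) S=65.6000: V=(p*·5.0000+(1−p*)·5.0000)/1.4=3.5714; Δ=(5.0000−5.0000)/(95.7760−53.7920)=0.0000; B=V−Δ·S=3.5714
Node (1,1) S=116.8000: V=(p*·0.0000+(1−p*)·5.0000)/1.4=0.3348; Δ=(0.0000−5.0000)/(170.5280−95.7760)=-0.0669; B=V−Δ·S=8.1473
Node (0,0) S=80.0000: V=(p*·0.3348+(1−p*)·3.5714)/1.4=0.4559; Δ=(0.3348−3.5714)/(116.8000−65.6000)=-0.0632; B=V−Δ·S=5.5131
Self-financing check: at every node Δ·S+B equals the discounted successor values.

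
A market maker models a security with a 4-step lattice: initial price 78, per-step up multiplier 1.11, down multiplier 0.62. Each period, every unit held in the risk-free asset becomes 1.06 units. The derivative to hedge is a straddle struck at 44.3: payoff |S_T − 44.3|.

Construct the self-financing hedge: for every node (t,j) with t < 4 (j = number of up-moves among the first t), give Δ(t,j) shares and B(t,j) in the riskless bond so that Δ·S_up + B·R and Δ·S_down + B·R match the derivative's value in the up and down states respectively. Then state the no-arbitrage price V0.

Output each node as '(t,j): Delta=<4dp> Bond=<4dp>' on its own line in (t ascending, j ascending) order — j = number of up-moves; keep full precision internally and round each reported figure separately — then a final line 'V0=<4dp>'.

Risk-neutral probability p* = (R−d)/(u−d) = (1.06−0.62)/(1.11−0.62) = 0.8980.
Terminal values V(4,·): V(4,0)=32.7745, V(4,1)=23.6656, V(4,2)=7.3577, V(4,3)=21.8386, V(4,4)=74.1095
Node (3,0) S=18.5896: V=(p*·23.6656+(1−p*)·32.7745)/1.06=23.2029; Δ=(23.6656−32.7745)/(20.6344−11.5255)=-1.0000; B=V−Δ·S=41.7925
Node (3,1) S=33.2814: V=(p*·7.3577+(1−p*)·23.6656)/1.06=8.5111; Δ=(7.3577−23.6656)/(36.9423−20.6344)=-1.0000; B=V−Δ·S=41.7925
Node (3,2) S=59.5844: V=(p*·21.8386+(1−p*)·7.3577)/1.06=19.2085; Δ=(21.8386−7.3577)/(66.1386−36.9423)=0.4960; B=V−Δ·S=-10.3445
Node (3,3) S=106.6752: V=(p*·74.1095+(1−p*)·21.8386)/1.06=64.8828; Δ=(74.1095−21.8386)/(118.4095−66.1386)=1.0000; B=V−Δ·S=-41.7925
Node (2,0) S=29.9832: V=(p*·8.5111+(1−p*)·23.2029)/1.06=9.4436; Δ=(8.5111−23.2029)/(33.2814−18.5896)=-1.0000; B=V−Δ·S=39.4268
Node (2,1) S=53.6796: V=(p*·19.2085+(1−p*)·8.5111)/1.06=17.0914; Δ=(19.2085−8.5111)/(59.5844−33.2814)=0.4067; B=V−Δ·S=-4.7400
Node (2,2) S=96.1038: V=(p*·64.8828+(1−p*)·19.2085)/1.06=56.8133; Δ=(64.8828−19.2085)/(106.6752−59.5844)=0.9699; B=V−Δ·S=-36.3995
Node (1,0) S=48.3600: V=(p*·17.0914+(1−p*)·9.4436)/1.06=15.3878; Δ=(17.0914−9.4436)/(53.6796−29.9832)=0.3227; B=V−Δ·S=-0.2199
Node (1,1) S=86.5800: V=(p*·56.8133+(1−p*)·17.0914)/1.06=49.7737; Δ=(56.8133−17.0914)/(96.1038−53.6796)=0.9363; B=V−Δ·S=-31.2915
Node (0,0) S=78.0000: V=(p*·49.7737+(1−p*)·15.3878)/1.06=43.6461; Δ=(49.7737−15.3878)/(86.5800−48.3600)=0.8997; B=V−Δ·S=-26.5291
Check: Δ(0,0)·S0 + B(0,0) = 43.6461 = V0.

(0,0): Delta=0.8997 Bond=-26.5291
(1,0): Delta=0.3227 Bond=-0.2199
(1,1): Delta=0.9363 Bond=-31.2915
(2,0): Delta=-1.0000 Bond=39.4268
(2,1): Delta=0.4067 Bond=-4.7400
(2,2): Delta=0.9699 Bond=-36.3995
(3,0): Delta=-1.0000 Bond=41.7925
(3,1): Delta=-1.0000 Bond=41.7925
(3,2): Delta=0.4960 Bond=-10.3445
(3,3): Delta=1.0000 Bond=-41.7925
V0=43.6461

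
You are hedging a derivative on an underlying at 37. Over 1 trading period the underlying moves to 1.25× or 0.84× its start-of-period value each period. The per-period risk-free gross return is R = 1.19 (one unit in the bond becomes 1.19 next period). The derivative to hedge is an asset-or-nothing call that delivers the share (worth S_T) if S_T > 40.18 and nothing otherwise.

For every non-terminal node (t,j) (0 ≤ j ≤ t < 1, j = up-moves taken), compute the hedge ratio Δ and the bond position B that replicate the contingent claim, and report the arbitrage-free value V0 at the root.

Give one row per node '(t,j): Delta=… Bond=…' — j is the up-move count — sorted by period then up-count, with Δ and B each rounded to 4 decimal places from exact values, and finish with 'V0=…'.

Risk-neutral probability p* = (R−d)/(u−d) = (1.19−0.84)/(1.25−0.84) = 0.8537.
Terminal payoffs: V(1,0)=0.0000, V(1,1)=46.2500
  t=0,j=0: stock 37.0000 → up 46.2500 (V=46.2500), down 31.0800 (V=0.0000). Price 33.1779; hedge Δ=3.0488, bond B=-79.6270.
Each (Δ,B) replicates both successor values, so the strategy is self-financing and V0 is arbitrage-free.

(0,0): Delta=3.0488 Bond=-79.6270
V0=33.1779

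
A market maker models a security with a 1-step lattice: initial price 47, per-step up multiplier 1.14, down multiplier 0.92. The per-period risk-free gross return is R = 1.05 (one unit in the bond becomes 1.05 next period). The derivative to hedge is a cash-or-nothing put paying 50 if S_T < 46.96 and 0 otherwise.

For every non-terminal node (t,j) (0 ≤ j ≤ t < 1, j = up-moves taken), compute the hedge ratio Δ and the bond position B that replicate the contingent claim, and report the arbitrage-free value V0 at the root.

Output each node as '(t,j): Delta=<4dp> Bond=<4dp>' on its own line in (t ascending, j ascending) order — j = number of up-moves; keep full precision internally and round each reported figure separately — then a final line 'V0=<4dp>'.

(0,0): Delta=-4.8356 Bond=246.7532
V0=19.4805

Risk-neutral probability p* = (R−d)/(u−d) = (1.05−0.92)/(1.14−0.92) = 0.5909.
Terminal payoffs: V(1,0)=50.0000, V(1,1)=0.0000
Node (0,0) S=47.0000: V=(p*·0.0000+(1−p*)·50.0000)/1.05=19.4805; Δ=(0.0000−50.0000)/(53.5800−43.2400)=-4.8356; B=V−Δ·S=246.7532
The time-0 hedge costs 19.4805, which is the no-arbitrage price.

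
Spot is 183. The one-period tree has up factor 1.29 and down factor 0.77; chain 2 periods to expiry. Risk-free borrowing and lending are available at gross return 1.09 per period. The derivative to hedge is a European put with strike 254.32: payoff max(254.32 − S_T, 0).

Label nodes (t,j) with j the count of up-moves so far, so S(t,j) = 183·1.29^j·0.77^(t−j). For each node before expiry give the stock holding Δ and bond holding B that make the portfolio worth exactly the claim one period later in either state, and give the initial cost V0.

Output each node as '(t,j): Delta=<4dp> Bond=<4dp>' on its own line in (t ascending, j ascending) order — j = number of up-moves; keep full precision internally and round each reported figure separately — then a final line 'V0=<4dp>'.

The replicating-portfolio and risk-neutral prices coincide; use p* = (1.09−0.77)/(1.29−0.77) = 0.6154 for the latter.
Payoff layer (t=2): V(2,0)=145.8193, V(2,1)=72.5461, V(2,2)=0.0000
(1,0): S=140.9100. Δ = (V_up−V_dn)/(S_up−S_dn) = (72.5461−145.8193)/(181.7739−108.5007) = -1.0000. V = [p*·72.5461 + (1−p*)·145.8193]/1.09 = 92.4111. B = V − Δ·S = 233.3211.
(1,1): S=236.0700. Δ = (V_up−V_dn)/(S_up−S_dn) = (0.0000−72.5461)/(304.5303−181.7739) = -0.5910. V = [p*·0.0000 + (1−p*)·72.5461]/1.09 = 25.5985. B = V − Δ·S = 165.1102.
(0,0): S=183.0000. Δ = (V_up−V_dn)/(S_up−S_dn) = (25.5985−92.4111)/(236.0700−140.9100) = -0.7021. V = [p*·25.5985 + (1−p*)·92.4111]/1.09 = 47.0602. B = V − Δ·S = 175.5460.
Check: Δ(0,0)·S0 + B(0,0) = 47.0602 = V0.

(0,0): Delta=-0.7021 Bond=175.5460
(1,0): Delta=-1.0000 Bond=233.3211
(1,1): Delta=-0.5910 Bond=165.1102
V0=47.0602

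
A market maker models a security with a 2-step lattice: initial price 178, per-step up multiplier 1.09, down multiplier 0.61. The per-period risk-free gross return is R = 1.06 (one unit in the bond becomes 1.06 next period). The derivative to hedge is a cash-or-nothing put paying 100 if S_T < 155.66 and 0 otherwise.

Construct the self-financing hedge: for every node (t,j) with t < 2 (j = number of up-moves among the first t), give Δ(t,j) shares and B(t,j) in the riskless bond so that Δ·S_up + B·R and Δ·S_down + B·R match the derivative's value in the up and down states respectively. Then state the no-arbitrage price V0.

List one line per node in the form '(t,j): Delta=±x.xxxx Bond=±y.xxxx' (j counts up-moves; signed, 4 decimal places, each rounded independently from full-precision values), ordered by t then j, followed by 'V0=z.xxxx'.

(0,0): Delta=-1.0352 Bond=195.0344
(1,0): Delta=0.0000 Bond=94.3396
(1,1): Delta=-1.0738 Bond=214.2296
V0=10.7773

Since d<R<u, set p* = (R−d)/(u−d) = 0.9375; price each node as the discounted p*-expectation of its children.
Terminal values V(2,·): V(2,0)=100.0000, V(2,1)=100.0000, V(2,2)=0.0000
  t=1,j=0: stock 108.5800 → up 118.3522 (V=100.0000), down 66.2338 (V=100.0000). Price 94.3396; hedge Δ=0.0000, bond B=94.3396.
  t=1,j=1: stock 194.0200 → up 211.4818 (V=0.0000), down 118.3522 (V=100.0000). Price 5.8962; hedge Δ=-1.0738, bond B=214.2296.
  t=0,j=0: stock 178.0000 → up 194.0200 (V=5.8962), down 108.5800 (V=94.3396). Price 10.7773; hedge Δ=-1.0352, bond B=195.0344.
Root portfolio cost Δ·178+B reproduces V0=10.7773.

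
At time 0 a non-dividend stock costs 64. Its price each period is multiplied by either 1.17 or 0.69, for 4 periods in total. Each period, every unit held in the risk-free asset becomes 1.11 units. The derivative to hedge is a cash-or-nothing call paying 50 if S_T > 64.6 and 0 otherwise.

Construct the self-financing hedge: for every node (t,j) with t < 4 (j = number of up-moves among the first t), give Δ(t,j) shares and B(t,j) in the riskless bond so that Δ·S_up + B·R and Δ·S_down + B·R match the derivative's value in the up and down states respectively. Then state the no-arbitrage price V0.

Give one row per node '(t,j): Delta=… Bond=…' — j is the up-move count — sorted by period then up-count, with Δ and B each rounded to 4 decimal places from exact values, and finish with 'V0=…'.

(0,0): Delta=0.3417 Bond=8.4714
(1,0): Delta=1.4658 Bond=-40.2369
(1,1): Delta=0.2470 Bond=16.4946
(2,0): Delta=0.0000 Bond=0.0000
(2,1): Delta=1.5893 Bond=-51.0434
(2,2): Delta=0.1339 Bond=28.2166
(3,0): Delta=0.0000 Bond=0.0000
(3,1): Delta=0.0000 Bond=0.0000
(3,2): Delta=1.7232 Bond=-64.7523
(3,3): Delta=0.0000 Bond=45.0450
V0=30.3393

Under the risk-neutral measure, an up-move has probability p* = (R−d)/(u−d) = 0.8750 and values discount at R = 1.11.
Terminal values V(4,·): V(4,0)=0.0000, V(4,1)=0.0000, V(4,2)=0.0000, V(4,3)=50.0000, V(4,4)=50.0000
  t=3,j=0: stock 21.0246 → up 24.5988 (V=0.0000), down 14.5070 (V=0.0000). Price 0.0000; hedge Δ=0.0000, bond B=0.0000.
  t=3,j=1: stock 35.6504 → up 41.7109 (V=0.0000), down 24.5988 (V=0.0000). Price 0.0000; hedge Δ=0.0000, bond B=0.0000.
  t=3,j=2: stock 60.4506 → up 70.7272 (V=50.0000), down 41.7109 (V=0.0000). Price 39.4144; hedge Δ=1.7232, bond B=-64.7523.
  t=3,j=3: stock 102.5032 → up 119.9288 (V=50.0000), down 70.7272 (V=50.0000). Price 45.0450; hedge Δ=0.0000, bond B=45.0450.
  t=2,j=0: stock 30.4704 → up 35.6504 (V=0.0000), down 21.0246 (V=0.0000). Price 0.0000; hedge Δ=0.0000, bond B=0.0000.
  t=2,j=1: stock 51.6672 → up 60.4506 (V=39.4144), down 35.6504 (V=0.0000). Price 31.0699; hedge Δ=1.5893, bond B=-51.0434.
  t=2,j=2: stock 87.6096 → up 102.5032 (V=45.0450), down 60.4506 (V=39.4144). Price 39.9470; hedge Δ=0.1339, bond B=28.2166.
  t=1,j=0: stock 44.1600 → up 51.6672 (V=31.0699), down 30.4704 (V=0.0000). Price 24.4921; hedge Δ=1.4658, bond B=-40.2369.
  t=1,j=1: stock 74.8800 → up 87.6096 (V=39.9470), down 51.6672 (V=31.0699). Price 34.9887; hedge Δ=0.2470, bond B=16.4946.
  t=0,j=0: stock 64.0000 → up 74.8800 (V=34.9887), down 44.1600 (V=24.4921). Price 30.3393; hedge Δ=0.3417, bond B=8.4714.
Each (Δ,B) replicates both successor values, so the strategy is self-financing and V0 is arbitrage-free.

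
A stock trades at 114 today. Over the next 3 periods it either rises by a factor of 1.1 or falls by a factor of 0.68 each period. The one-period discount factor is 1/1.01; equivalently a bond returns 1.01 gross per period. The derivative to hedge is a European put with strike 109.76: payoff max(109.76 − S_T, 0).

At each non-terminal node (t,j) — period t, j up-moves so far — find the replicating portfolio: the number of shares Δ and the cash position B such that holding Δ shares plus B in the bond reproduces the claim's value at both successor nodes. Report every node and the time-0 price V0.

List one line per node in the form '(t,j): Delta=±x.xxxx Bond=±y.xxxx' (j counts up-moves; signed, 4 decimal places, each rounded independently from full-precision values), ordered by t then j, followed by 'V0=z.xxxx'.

The replicating-portfolio and risk-neutral prices coincide; use p* = (1.01−0.68)/(1.1−0.68) = 0.7857 for the latter.
At expiry t=3: V(3,0)=73.9148, V(3,1)=51.7750, V(3,2)=15.9608, V(3,3)=0.0000
(2,0): S=52.7136. Δ = (V_up−V_dn)/(S_up−S_dn) = (51.7750−73.9148)/(57.9850−35.8452) = -1.0000. V = [p*·51.7750 + (1−p*)·73.9148]/1.01 = 55.9597. B = V − Δ·S = 108.6733.
(2,1): S=85.2720. Δ = (V_up−V_dn)/(S_up−S_dn) = (15.9608−51.7750)/(93.7992−57.9850) = -1.0000. V = [p*·15.9608 + (1−p*)·51.7750]/1.01 = 23.4013. B = V − Δ·S = 108.6733.
(2,2): S=137.9400. Δ = (V_up−V_dn)/(S_up−S_dn) = (0.0000−15.9608)/(151.7340−93.7992) = -0.2755. V = [p*·0.0000 + (1−p*)·15.9608]/1.01 = 3.3863. B = V − Δ·S = 41.3882.
(1,0): S=77.5200. Δ = (V_up−V_dn)/(S_up−S_dn) = (23.4013−55.9597)/(85.2720−52.7136) = -1.0000. V = [p*·23.4013 + (1−p*)·55.9597]/1.01 = 30.0773. B = V − Δ·S = 107.5973.
(1,1): S=125.4000. Δ = (V_up−V_dn)/(S_up−S_dn) = (3.3863−23.4013)/(137.9400−85.2720) = -0.3800. V = [p*·3.3863 + (1−p*)·23.4013]/1.01 = 7.5992. B = V − Δ·S = 55.2539.
(0,0): S=114.0000. Δ = (V_up−V_dn)/(S_up−S_dn) = (7.5992−30.0773)/(125.4000−77.5200) = -0.4695. V = [p*·7.5992 + (1−p*)·30.0773]/1.01 = 12.2930. B = V − Δ·S = 65.8122.
Self-financing check: at every node Δ·S+B equals the discounted successor values.

(0,0): Delta=-0.4695 Bond=65.8122
(1,0): Delta=-1.0000 Bond=107.5973
(1,1): Delta=-0.3800 Bond=55.2539
(2,0): Delta=-1.0000 Bond=108.6733
(2,1): Delta=-1.0000 Bond=108.6733
(2,2): Delta=-0.2755 Bond=41.3882
V0=12.2930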